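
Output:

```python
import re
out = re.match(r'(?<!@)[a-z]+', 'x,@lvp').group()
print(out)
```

x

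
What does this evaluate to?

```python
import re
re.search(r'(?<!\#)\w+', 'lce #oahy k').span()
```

(0, 3)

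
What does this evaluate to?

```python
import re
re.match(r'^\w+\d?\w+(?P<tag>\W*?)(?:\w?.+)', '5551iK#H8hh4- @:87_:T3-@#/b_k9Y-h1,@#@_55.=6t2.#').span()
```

(0, 48)

The pattern matches anchored at the start of the string; then one or more of a word character, then optionally a digit, then one or more of a word character; then zero or more of a non-word character (lazy) (captured as 'tag'); then optionally a word character, then one or more of any character (non-capturing group).
`re.match` only tries the pattern at the start of the string.
The match spans [0:48] → '5551iK#H8hh4- @:87_:T3-@#/b_k9Y-h1,@#@_55.=6t2.#'.
Captured: group 1 = ''.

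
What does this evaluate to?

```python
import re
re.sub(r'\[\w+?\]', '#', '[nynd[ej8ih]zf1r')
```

'[nynd#zf1r'

Each match is replaced by '#'.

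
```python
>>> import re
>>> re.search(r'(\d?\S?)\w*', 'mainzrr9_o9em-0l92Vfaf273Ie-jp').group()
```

'mainzrr9_o9em'

Pattern: optionally a digit, then optionally a non-whitespace character (captured); then zero or more of a word character.
`re.search` scans for the first position where the pattern succeeds.
The match spans [0:13] → 'mainzrr9_o9em'.
Captured: group 1 = 'm'.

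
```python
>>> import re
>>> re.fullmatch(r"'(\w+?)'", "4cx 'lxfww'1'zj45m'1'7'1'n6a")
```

`fullmatch` succeeds only if the pattern covers the string from start to end.
Here the string isn't matched end-to-end, so the call returns None.

None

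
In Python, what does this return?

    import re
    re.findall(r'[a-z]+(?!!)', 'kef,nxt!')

['kef', 'nx']

The negative lookaround is zero-width — it rules out positions where the adjacent text would match, without consuming anything.
Matches: at [0:3] → 'kef'; at [4:6] → 'nx'.
No capturing groups, so `findall` returns the 2 full match strings.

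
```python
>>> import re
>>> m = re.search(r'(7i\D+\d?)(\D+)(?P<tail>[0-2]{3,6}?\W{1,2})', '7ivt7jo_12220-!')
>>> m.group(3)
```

'12220-!'

This matches the literal '7i', then one or more of a non-digit, then optionally a digit (captured); then one or more of a non-digit (captured); then 3 to 6 of a character in [0-2] (lazy), then 1 to 2 of a non-word character (captured as 'tail').
`re.search` scans for the first position where the pattern succeeds.
The match spans [0:15] → '7ivt7jo_12220-!'.
Captured: group 1 = '7ivt7', group 2 = 'jo_', group 3 = '12220-!'.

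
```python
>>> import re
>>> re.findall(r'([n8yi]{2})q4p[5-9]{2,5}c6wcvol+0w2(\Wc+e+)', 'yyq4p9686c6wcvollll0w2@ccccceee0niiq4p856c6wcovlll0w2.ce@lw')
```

[('yy', '@ccccceee')]

The pattern matches exactly 2 of one of [n8yi] (captured); then the literal 'q4p', then 2 to 5 of a character in [5-9]; then the literal 'c6', then the literal 'wc', then the literal 'vo'; then one or more of a literal 'l', then the literal '0w2'; then a non-word character, then one or more of the literal 'c', then one or more of a literal 'e' (captured).
Scanning left to right: at [0:31] match 'yyq4p9686c6wcvollll0w2@ccccceee', groups = ('yy', '@ccccceee').
With 2 capturing groups, `findall` returns a 2-tuple per match.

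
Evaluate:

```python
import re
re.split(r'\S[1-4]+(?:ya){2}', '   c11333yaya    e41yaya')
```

['   ', '    ', '']

The pattern matches a non-whitespace character; then one or more of a character in [1-4], then the literal 'ya' repeated 2 times.
Matches to split on: at [3:13] → 'c11333yaya'; at [17:24] → 'e41yaya'.
`split` removes every match and returns the 3 fragments in between.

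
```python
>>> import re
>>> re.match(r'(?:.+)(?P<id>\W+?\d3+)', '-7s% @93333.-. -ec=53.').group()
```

'-7s% @93333.-. -ec=53'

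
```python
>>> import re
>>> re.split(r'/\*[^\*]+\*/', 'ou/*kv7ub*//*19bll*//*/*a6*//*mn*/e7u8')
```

['ou', '', '/*', '', 'e7u8']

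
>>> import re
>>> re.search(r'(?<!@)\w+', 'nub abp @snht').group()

'nub'

The negative lookaround is zero-width — it rules out positions where the adjacent text would match, without consuming anything.
The match spans [0:3] → 'nub'.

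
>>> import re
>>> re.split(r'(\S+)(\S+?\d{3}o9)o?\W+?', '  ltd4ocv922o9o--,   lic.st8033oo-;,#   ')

The group in the pattern means `split` returns the separators' captures alongside the pieces.

['  ', 'ltd4oc', 'v922o9', '-,   lic.st8033oo-;,#   ']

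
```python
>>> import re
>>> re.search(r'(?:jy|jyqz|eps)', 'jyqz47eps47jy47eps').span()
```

`|` is ordered: at each position the engine commits to the first alternative that works.
The match spans [0:2] → 'jy'.

(0, 2)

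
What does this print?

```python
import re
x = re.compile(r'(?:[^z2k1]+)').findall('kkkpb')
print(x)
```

The pattern matches one or more of any character except [z2k1] (non-capturing group).
Matches: at [3:5] → 'pb'.
No capturing groups, so `findall` returns the 1 full match string.

['pb']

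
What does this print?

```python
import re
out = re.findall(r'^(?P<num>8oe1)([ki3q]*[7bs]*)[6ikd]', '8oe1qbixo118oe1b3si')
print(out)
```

[('8oe1', 'qb')]

2 groups means the one result is a tuple of 2 captured strings — 1 here.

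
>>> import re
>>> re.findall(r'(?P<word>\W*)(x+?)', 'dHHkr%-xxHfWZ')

[('%-', 'x'), ('', 'x')]

Pattern: zero or more of a non-word character (captured as 'word'); then one or more of a literal 'x' (lazy) (captured).
A non-greedy quantifier consumes as few characters as it can — just enough that the remainder of the pattern still matches from where it stops; whatever follows it matches normally.
Scanning left to right: at [5:8] match '%-x', groups = ('%-', 'x'); at [8:9] match 'x', groups = ('', 'x').
`findall` packs the 2 group values into a tuple for every match.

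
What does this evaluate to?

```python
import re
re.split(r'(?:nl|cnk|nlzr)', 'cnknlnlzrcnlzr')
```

The regex engine tests alternatives in the order written; an earlier branch that matches wins even if a later one would match more.
Splitting on the pattern gives 5 pieces.

['', '', '', 'zrc', 'zr']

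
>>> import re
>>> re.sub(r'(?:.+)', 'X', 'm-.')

'X'

`sub` substitutes 'X' at each match site.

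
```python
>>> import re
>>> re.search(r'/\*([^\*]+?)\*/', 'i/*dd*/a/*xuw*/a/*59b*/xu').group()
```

'/*dd*/'

The match spans [1:7] → '/*dd*/'.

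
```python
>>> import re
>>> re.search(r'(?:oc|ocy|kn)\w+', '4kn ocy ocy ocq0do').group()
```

'ocy'

`re.search` tries every starting position until one works.
The match spans [4:7] → 'ocy'.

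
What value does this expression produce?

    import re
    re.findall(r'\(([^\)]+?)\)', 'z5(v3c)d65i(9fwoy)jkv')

['v3c', '9fwoy']

One capturing group, so `findall` returns just the captured substring from each match — 2 in all.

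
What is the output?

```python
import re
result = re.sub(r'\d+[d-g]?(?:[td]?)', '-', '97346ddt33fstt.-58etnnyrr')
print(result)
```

-t-stt.--nnyrr

The pattern matches one or more of a digit, then optionally a character in [d-g]; then optionally one of [td] (non-capturing group).
Matches: at [0:7] → '97346dd'; at [8:11] → '33f'; at [16:20] → '58et'.
Each match is replaced by '-'.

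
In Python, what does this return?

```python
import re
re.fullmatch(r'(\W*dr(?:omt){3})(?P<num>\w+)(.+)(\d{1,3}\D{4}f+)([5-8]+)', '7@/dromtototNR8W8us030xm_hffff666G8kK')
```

None

`fullmatch` succeeds only if the pattern covers the string from start to end.
Here the string isn't matched end-to-end, so the call returns None.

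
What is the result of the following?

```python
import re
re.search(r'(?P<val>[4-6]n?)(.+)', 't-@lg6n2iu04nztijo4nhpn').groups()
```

The match spans [5:23] → '6n2iu04nztijo4nhpn'.
Captured: group 1 = '6n', group 2 = '2iu04nztijo4nhpn'.

('6n', '2iu04nztijo4nhpn')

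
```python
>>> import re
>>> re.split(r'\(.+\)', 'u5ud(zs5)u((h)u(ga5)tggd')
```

['u5ud', 'tggd']

Matches to split on: at [4:20] → '(zs5)u((h)u(ga5)'.
`split` removes every match and returns the 2 fragments in between.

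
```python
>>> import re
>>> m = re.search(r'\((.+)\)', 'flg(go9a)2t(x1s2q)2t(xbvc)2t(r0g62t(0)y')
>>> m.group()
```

Unlike `match`, `search` isn't anchored — it looks for the pattern anywhere in the string.
The match spans [3:38] → '(go9a)2t(x1s2q)2t(xbvc)2t(r0g62t(0)'.
Captured: group 1 = 'go9a)2t(x1s2q)2t(xbvc)2t(r0g62t(0'.

'(go9a)2t(x1s2q)2t(xbvc)2t(r0g62t(0)'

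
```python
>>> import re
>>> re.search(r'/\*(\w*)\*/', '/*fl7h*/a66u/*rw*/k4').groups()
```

('fl7h',)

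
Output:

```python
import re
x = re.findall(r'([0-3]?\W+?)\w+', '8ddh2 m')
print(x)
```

['2 ']

Pattern: optionally a character in [0-3], then one or more of a non-word character (lazy) (captured); then one or more of a word character.
Walking the string: at [4:7] match '2 m', group 1 = '2 '.
`findall` collects group 1 from the one match (1 total).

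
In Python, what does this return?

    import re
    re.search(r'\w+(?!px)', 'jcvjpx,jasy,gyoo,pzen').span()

A negative assertion filters positions out without eating any characters.
The match spans [0:6] → 'jcvjpx'.

(0, 6)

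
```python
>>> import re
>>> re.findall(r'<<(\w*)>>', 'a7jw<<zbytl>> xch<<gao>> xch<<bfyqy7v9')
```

['zbytl', 'gao']

`findall` collects group 1 from each match (2 total).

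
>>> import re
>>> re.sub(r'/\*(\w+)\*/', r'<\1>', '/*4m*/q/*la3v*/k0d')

'<4m>q<la3v>k0d'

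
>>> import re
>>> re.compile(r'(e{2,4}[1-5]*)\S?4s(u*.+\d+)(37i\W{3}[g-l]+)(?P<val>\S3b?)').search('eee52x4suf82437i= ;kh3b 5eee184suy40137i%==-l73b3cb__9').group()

This matches 2 to 4 of a literal 'e', then zero or more of a character in [1-5] (captured); then optionally a non-whitespace character, then the literal '4s'; then zero or more of a literal 'u', then one or more of any character, then one or more of a digit (captured); then the literal '37i', then exactly 3 of a non-word character, then one or more of a character in [g-l] (captured); then a non-whitespace character, then a literal '3', then optionally a literal 'b' (captured as 'val').
`re.search` scans for the first position where the pattern succeeds.
The match spans [0:23] → 'eee52x4suf82437i= ;kh3b'.
Captured: group 1 = 'eee52', group 2 = 'uf824', group 3 = '37i= ;k', group 4 = 'h3b'.

'eee52x4suf82437i= ;kh3b'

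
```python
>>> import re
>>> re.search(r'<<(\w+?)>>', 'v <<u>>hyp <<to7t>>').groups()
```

('u',)

`re.search` scans for the first position where the pattern succeeds.
The match spans [2:7] → '<<u>>'.
Captured: group 1 = 'u'.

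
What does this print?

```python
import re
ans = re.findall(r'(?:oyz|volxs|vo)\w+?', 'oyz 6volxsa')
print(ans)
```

Branches in `(...|...)` are attempted left-to-right; the first branch that allows the whole pattern to succeed is taken.
Matches: at [5:11] → 'volxsa'.
With no groups in the pattern, `findall` gives back each whole match — 1 here.

['volxsa']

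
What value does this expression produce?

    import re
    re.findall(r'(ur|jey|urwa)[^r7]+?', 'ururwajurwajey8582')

['ur', 'ur', 'jey']

Alternation isn't longest-match — the leftmost alternative that fits at this position is chosen.
Walking the string: at [0:3] match 'uru', group 1 = 'ur'; at [7:10] match 'urw', group 1 = 'ur'; at [11:15] match 'jey8', group 1 = 'jey'.
With a single group, `findall` returns only what that group captured — 3 items.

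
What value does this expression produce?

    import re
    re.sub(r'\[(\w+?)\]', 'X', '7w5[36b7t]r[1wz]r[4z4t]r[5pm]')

'7w5XrXrXrX'

`sub` substitutes 'X' at each match site.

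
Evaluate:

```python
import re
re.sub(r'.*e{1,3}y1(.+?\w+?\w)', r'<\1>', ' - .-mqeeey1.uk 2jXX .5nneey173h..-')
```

'<73h>..-'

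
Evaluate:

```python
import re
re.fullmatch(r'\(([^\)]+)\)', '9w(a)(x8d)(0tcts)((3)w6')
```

For `fullmatch`, every character of the input must be accounted for by the pattern.
Here there's no way to consume every character, so the call returns None.

None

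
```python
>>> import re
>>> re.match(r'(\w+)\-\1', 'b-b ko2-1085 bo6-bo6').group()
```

'b-b'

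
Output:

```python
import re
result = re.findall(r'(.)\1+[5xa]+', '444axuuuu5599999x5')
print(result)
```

['4', 'u', '9']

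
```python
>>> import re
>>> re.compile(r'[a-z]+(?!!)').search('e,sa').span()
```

(0, 1)

A negative assertion filters positions out without eating any characters.
`search` walks the string left to right and returns the first match it finds.
The match spans [0:1] → 'e'.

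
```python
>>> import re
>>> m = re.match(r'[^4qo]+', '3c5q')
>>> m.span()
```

This matches one or more of any character except [4qo].
`re.match` only tries the pattern at the start of the string.
The match spans [0:3] → '3c5'.

(0, 3)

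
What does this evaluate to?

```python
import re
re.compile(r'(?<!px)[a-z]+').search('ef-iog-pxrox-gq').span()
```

(0, 2)

A negative assertion filters positions out without eating any characters.
`re.search` tries every starting position until one works.
The match spans [0:2] → 'ef'.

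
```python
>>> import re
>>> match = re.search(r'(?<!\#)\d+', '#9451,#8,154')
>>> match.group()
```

'451'

`(?!…)`/`(?<!…)` only lets a position through if the neighbouring text does NOT match; no characters are consumed.
Unlike `match`, `search` isn't anchored — it looks for the pattern anywhere in the string.
The match spans [2:5] → '451'.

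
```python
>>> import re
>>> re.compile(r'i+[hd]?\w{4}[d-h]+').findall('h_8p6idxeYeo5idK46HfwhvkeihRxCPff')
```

The pattern matches one or more of a literal 'i', then optionally one of [hd], then exactly 4 of a word character; then one or more of a character in [d-h].
Walking the string: at [5:11] → 'idxeYe'; at [13:20] → 'idK46Hf'; at [25:33] → 'ihRxCPff'.
No capturing groups, so `findall` returns the 3 full match strings.

['idxeYe', 'idK46Hf', 'ihRxCPff']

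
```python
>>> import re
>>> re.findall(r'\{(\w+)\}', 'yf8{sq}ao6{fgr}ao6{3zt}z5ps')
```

`findall` collects group 1 from each match (3 total).

['sq', 'fgr', '3zt']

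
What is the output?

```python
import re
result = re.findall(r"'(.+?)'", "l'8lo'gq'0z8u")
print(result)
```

`findall` collects group 1 from the one match (1 total).

['8lo']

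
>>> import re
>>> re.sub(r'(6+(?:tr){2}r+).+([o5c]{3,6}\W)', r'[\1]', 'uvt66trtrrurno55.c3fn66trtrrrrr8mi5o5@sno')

This matches one or more of the literal '6', then the literal 'tr' repeated 2 times, then one or more of a literal 'r' (captured); then one or more of any character; then 3 to 6 of one of [o5c], then a non-word character (captured).
Matches: at [3:38] → '66trtrrurno55.c3fn66trtrrrrr8mi5o5@'.
Each match is replaced using the text its own group 1 captured.

'uvt[66trtrr]sno'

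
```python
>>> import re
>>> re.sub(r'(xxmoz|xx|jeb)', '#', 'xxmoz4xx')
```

'#4#'

The regex engine tests alternatives in the order written; an earlier branch that matches wins even if a later one would match more.
Each match is replaced by '#'.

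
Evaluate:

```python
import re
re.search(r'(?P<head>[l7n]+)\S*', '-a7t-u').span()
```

The match spans [2:6] → '7t-u'.

(2, 6)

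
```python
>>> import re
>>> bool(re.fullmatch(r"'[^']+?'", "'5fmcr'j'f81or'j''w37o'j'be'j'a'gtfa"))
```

False

For `fullmatch`, every character of the input must be accounted for by the pattern.
Here the pattern can't cover the whole string, so the call returns None, and `bool(None)` is False.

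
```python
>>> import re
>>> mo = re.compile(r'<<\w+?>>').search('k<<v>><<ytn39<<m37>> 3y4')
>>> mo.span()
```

`re.search` scans for the first position where the pattern succeeds.
The match spans [1:6] → '<<v>>'.

(1, 6)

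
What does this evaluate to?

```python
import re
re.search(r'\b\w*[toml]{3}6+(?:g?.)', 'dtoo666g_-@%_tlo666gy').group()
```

'dtoo666g_'

The pattern matches a word boundary (`\b`, zero-width); then zero or more of a word character; then exactly 3 of one of [toml], then one or more of the literal '6'; then optionally the literal 'g', then any character (non-capturing group).
`re.search` tries every starting position until one works.
The match spans [0:9] → 'dtoo666g_'.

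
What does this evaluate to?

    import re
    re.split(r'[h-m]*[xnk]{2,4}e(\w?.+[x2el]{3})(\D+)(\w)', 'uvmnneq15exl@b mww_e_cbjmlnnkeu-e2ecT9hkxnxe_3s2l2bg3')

['uv', 'q15exl@b mww_e_cbjmlnnkeu-e2ecT9hkxnxe_3s2l2', 'bg', '3', '']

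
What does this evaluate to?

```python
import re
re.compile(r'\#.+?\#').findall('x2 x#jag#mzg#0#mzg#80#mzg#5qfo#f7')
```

['#jag#', '#0#', '#80#', '#5qfo#']

Walking the string: at [4:9] → '#jag#'; at [12:15] → '#0#'; at [18:22] → '#80#'; at [25:31] → '#5qfo#'.
Since nothing is captured, `findall` lists the 4 matched substrings directly.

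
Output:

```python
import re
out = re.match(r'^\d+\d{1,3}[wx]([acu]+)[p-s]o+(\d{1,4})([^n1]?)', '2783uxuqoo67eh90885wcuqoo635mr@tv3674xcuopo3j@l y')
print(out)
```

None

Pattern: anchored at the start of the string; then one or more of a digit, then 1 to 3 of a digit, then one of [wx]; then one or more of one of [acu] (captured); then a character in [p-s], then one or more of a literal 'o'; then 1 to 4 of a digit (captured); then optionally any character except [n1] (captured).
`re.match` only tries the pattern at the start of the string.
Here the string doesn't start with a match, so the call returns None.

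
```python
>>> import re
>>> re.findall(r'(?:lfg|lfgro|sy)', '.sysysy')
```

Matches: at [1:3] → 'sy'; at [3:5] → 'sy'; at [5:7] → 'sy'.
`findall` yields the raw match text (3 of them) because the pattern has no groups.

['sy', 'sy', 'sy']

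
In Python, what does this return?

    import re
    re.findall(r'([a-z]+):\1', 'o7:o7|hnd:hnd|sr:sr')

['hnd', 'sr']

`\1` is not a pattern — it's the concrete string captured by group 1, re-applied verbatim.
With a single group, `findall` returns only what that group captured — 2 items.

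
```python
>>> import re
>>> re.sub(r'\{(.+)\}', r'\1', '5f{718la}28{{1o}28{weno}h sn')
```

'5f718la}28{{1o}28{wenoh sn'

Matches: at [2:24] → '{718la}28{{1o}28{weno}'.
`\1` in the replacement pulls in group 1's text for each match.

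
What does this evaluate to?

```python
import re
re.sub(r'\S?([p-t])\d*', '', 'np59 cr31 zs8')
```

`sub` substitutes '' at each match site.

'  '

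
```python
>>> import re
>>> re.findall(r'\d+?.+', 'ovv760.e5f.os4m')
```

This matches one or more of a digit (lazy); then one or more of any character.
Walking the string: at [3:15] → '760.e5f.os4m'.
With no groups in the pattern, `findall` gives back each whole match — 1 here.

['760.e5f.os4m']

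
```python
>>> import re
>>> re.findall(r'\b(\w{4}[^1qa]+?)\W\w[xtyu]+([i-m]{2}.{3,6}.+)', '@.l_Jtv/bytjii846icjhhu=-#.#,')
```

[('l_Jtv', 'jii846icjhhu=-#.#,')]

Pattern: a word boundary (`\b`, zero-width); then exactly 4 of a word character, then one or more of any character except [1qa] (lazy) (captured); then a non-word character, then a word character, then one or more of one of [xtyu]; then exactly 2 of a character in [i-m], then 3 to 6 of any character, then one or more of any character (captured).
Scanning left to right: at [2:29] match 'l_Jtv/bytjii846icjhhu=-#.#,', groups = ('l_Jtv', 'jii846icjhhu=-#.#,').
Multiple groups make `findall` return tuples — one 2-tuple for the one match.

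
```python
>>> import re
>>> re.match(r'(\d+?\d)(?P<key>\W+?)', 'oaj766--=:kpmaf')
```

None

With `match`, the pattern is implicitly anchored at the beginning.
Here the string doesn't start with a match, so the call returns None.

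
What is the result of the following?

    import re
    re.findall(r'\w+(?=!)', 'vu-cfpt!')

Lookahead/lookbehind check context without consuming it, so the matched span excludes the asserted characters.
No capturing groups, so `findall` returns the 1 full match string.

['cfpt']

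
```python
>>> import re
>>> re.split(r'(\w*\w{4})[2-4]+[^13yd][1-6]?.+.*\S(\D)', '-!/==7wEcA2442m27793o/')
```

With a capturing group present, the delimiter's captured portion is kept in the result list.

['-!/==', '7wEcA2442m', '/', '']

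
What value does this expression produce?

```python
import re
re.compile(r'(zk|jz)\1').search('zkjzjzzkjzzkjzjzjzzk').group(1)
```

'jz'

The match spans [2:6] → 'jzjz'.
Captured: group 1 = 'jz'.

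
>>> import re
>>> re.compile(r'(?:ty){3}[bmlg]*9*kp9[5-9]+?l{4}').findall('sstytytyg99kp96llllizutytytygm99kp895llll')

['tytytyg99kp96llll']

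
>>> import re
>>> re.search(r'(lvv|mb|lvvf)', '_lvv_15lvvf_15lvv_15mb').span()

The match spans [1:4] → 'lvv'.

(1, 4)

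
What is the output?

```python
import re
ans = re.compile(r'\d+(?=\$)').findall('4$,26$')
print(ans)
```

['4', '26']

Lookahead/lookbehind check context without consuming it, so the matched span excludes the asserted characters.
Walking the string: at [0:1] → '4'; at [3:5] → '26'.
Since nothing is captured, `findall` lists the 2 matched substrings directly.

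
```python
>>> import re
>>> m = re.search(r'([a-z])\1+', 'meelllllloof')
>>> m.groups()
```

The match spans [1:3] → 'ee'.
Captured: group 1 = 'e'.

('e',)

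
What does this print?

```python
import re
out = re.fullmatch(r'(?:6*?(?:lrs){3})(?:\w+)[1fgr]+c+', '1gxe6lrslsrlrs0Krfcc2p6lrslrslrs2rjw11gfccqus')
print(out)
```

Pattern: zero or more of a literal '6' (lazy), then the literal 'lrs' repeated 3 times (non-capturing group); then one or more of a word character (non-capturing group); then one or more of one of [1fgr], then one or more of the literal 'c'.
`fullmatch` succeeds only if the pattern covers the string from start to end.
Here the pattern can't cover the whole string, so the call returns None.

None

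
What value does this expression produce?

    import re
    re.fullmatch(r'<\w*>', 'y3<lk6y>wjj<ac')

`re.fullmatch` requires the pattern to consume the entire string.
Here there's no way to consume every character, so the call returns None.

None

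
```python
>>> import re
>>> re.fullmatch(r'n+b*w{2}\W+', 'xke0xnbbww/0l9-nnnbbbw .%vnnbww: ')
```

This matches one or more of the literal 'n', then zero or more of a literal 'b', then exactly 2 of the literal 'w'; then one or more of a non-word character.
`re.fullmatch` is like wrapping the pattern in `^…$` (in single-line mode).
Here there's no way to consume every character, so the call returns None.

None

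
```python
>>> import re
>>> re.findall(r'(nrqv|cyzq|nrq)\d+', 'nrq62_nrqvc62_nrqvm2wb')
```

['nrq']

With a single group, `findall` returns only what that group captured — 1 item.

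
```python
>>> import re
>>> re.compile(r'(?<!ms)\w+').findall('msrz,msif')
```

['msrz', 'msif']

A negative assertion filters positions out without eating any characters.
With no groups in the pattern, `findall` gives back each whole match — 2 here.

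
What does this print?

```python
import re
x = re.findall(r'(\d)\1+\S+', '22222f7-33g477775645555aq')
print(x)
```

A backreference is literal: `\1` must see the identical characters the first group matched.
Walking the string: at [0:25] match '22222f7-33g477775645555aq', group 1 = '2'.
One capturing group, so `findall` returns just the captured substring from the one match — 1 in all.

['2']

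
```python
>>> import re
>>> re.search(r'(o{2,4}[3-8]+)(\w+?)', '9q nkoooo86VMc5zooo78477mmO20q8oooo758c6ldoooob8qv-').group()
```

This matches 2 to 4 of a literal 'o', then one or more of a character in [3-8] (captured); then one or more of a word character (lazy) (captured).
Lazy quantifiers expand one character at a time until the remainder of the pattern can match.
`re.search` tries every starting position until one works.
The match spans [5:12] → 'oooo86V'.
Captured: group 1 = 'oooo86', group 2 = 'V'.

'oooo86V'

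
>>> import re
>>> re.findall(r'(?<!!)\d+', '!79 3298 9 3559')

The negative lookahead/lookbehind blocks any match where the forbidden context is present.
Matches: at [2:3] → '9'; at [4:8] → '3298'; at [9:10] → '9'; at [11:15] → '3559'.
With no groups in the pattern, `findall` gives back each whole match — 4 here.

['9', '3298', '9', '3559']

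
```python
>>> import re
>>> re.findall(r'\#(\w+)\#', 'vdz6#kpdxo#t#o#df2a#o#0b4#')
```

['kpdxo', 'o', 'o']

One capturing group, so `findall` returns just the captured substring from each match — 3 in all.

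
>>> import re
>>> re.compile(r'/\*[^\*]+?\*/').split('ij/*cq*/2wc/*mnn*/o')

Matches to split on: at [2:8] → '/*cq*/'; at [11:18] → '/*mnn*/'.
Each match becomes a cut point; 3 segments remain.

['ij', '2wc', 'o']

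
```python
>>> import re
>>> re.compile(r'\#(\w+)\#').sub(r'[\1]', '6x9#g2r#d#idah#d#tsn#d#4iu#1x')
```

'6x9[g2r]d[idah]d[tsn]d[4iu]1x'

Matches: at [3:8] → '#g2r#'; at [9:15] → '#idah#'; at [16:21] → '#tsn#'; at [22:27] → '#4iu#'.
Each match is replaced using the text its own group 1 captured.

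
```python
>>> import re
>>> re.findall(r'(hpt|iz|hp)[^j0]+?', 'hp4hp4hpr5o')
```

Walking the string: at [0:3] match 'hp4', group 1 = 'hp'; at [3:6] match 'hp4', group 1 = 'hp'; at [6:9] match 'hpr', group 1 = 'hp'.
With a single group, `findall` returns only what that group captured — 3 items.

['hp', 'hp', 'hp']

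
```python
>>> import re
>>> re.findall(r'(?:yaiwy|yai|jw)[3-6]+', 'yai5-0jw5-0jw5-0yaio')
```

['yai5', 'jw5', 'jw5']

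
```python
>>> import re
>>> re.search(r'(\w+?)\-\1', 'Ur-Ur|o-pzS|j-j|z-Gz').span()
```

`\1` has to match the exact text group 1 already captured.
The match spans [0:5] → 'Ur-Ur'.

(0, 5)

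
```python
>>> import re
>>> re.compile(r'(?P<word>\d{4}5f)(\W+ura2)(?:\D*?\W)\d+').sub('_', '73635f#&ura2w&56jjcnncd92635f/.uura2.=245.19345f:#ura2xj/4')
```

This matches exactly 4 of a digit, then the literal '5f' (captured as 'word'); then one or more of a non-word character, then the literal 'ur', then the literal 'a2' (captured); then zero or more of a non-digit (lazy), then a non-word character (non-capturing group); then one or more of a digit.
Matches: at [0:16] → '73635f#&ura2w&56'; at [42:58] → '19345f:#ura2xj/4'.
Each match is replaced by '_'.

'_jjcnncd92635f/.uura2.=245._'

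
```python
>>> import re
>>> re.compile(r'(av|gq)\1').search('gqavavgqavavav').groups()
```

('av',)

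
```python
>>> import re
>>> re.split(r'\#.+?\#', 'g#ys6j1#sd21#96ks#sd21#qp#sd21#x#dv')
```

['g', 'sd21', 'sd21', 'sd21', 'dv']

A `+?`/`*?`/`{m,n}?` starts at its minimum and grows only as far as needed for what follows to match.
Matches to split on: at [1:8] → '#ys6j1#'; at [12:18] → '#96ks#'; at [22:26] → '#qp#'; at [30:33] → '#x#'.
Each match becomes a cut point; 5 segments remain.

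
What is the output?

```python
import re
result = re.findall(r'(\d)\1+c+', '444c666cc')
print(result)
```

['4', '6']

After group 1 captures some text, `\1` only succeeds where that same text appears again.
One capturing group, so `findall` returns just the captured substring from each match — 2 in all.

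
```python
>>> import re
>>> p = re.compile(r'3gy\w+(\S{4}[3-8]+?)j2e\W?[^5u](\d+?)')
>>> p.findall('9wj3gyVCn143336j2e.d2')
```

Pattern: the literal '3gy', then one or more of a word character; then exactly 4 of a non-whitespace character, then one or more of a character in [3-8] (lazy) (captured); then the literal 'j2e', then optionally a non-word character, then any character except [5u]; then one or more of a digit (lazy) (captured).
Scanning left to right: at [3:21] match '3gyVCn143336j2e.d2', groups = ('43336', '2').
Multiple groups make `findall` return tuples — one 2-tuple for the one match.

[('43336', '2')]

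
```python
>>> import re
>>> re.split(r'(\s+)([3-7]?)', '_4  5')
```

['_4', '  ', '5', '']

Pattern: one or more of whitespace (captured); then optionally a character in [3-7] (captured).
The group in the pattern means `split` returns the separators' captures alongside the pieces.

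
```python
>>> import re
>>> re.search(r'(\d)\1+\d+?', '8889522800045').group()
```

'8889'

`\1` has to match the exact text group 1 already captured.
`re.search` tries every starting position until one works.
The match spans [0:4] → '8889'.
Captured: group 1 = '8'.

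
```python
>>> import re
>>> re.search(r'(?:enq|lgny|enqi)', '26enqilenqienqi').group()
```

'enq'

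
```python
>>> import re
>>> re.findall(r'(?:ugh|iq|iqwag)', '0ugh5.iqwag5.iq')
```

['ugh', 'iq', 'iq']

Branches in `(...|...)` are attempted left-to-right; the first branch that allows the whole pattern to succeed is taken.
`findall` yields the raw match text (3 of them) because the pattern has no groups.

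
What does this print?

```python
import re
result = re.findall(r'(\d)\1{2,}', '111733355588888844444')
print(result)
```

['1', '3', '5', '8', '4']

A backreference is literal: `\1` must see the identical characters the first group matched.
Walking the string: at [0:3] match '111', group 1 = '1'; at [4:7] match '333', group 1 = '3'; at [7:10] match '555', group 1 = '5'; at [10:16] match '888888', group 1 = '8'; at [16:21] match '44444', group 1 = '4'.
One capturing group, so `findall` returns just the captured substring from each match — 5 in all.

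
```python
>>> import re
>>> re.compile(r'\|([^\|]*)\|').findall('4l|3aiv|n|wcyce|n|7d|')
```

['3aiv', 'wcyce', '7d']

Scanning left to right: at [2:8] match '|3aiv|', group 1 = '3aiv'; at [9:16] match '|wcyce|', group 1 = 'wcyce'; at [17:21] match '|7d|', group 1 = '7d'.
`findall` collects group 1 from each match (3 total).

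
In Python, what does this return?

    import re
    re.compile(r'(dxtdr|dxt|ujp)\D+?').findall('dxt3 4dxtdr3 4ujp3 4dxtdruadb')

Alternation tries branches left to right and keeps the first one that lets the overall match succeed at that position.
Because there's exactly one group, `findall` drops the full match and keeps group 1 from each hit.

['dxt', 'dxtdr']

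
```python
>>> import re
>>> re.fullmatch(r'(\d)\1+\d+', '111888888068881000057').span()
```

`\1` has to match the exact text group 1 already captured.
`re.fullmatch` is like wrapping the pattern in `^…$` (in single-line mode).
The match spans [0:21] → '111888888068881000057'.
Captured: group 1 = '1'.

(0, 21)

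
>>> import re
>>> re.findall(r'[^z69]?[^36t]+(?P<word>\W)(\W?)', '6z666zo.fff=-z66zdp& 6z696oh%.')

[('-', ''), (' ', ''), ('.', '')]

Pattern: optionally any character except [z69]; then one or more of any character except [36t]; then a non-word character (captured as 'word'); then optionally a non-word character (captured).
Matches: at [5:13] match 'zo.fff=-', groups = ('-', ''); at [16:21] match 'zdp& ', groups = (' ', ''); at [26:30] match 'oh%.', groups = ('.', '').
Multiple groups make `findall` return tuples — one 2-tuple for each match.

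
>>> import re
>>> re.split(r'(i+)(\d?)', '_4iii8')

['_4', 'iii', '8', '']

The pattern matches one or more of a literal 'i' (captured); then optionally a digit (captured).
Matches to split on: at [2:6] → 'iii8'.
The group in the pattern means `split` returns the separators' captures alongside the pieces.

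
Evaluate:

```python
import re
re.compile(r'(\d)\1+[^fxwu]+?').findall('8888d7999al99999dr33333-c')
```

`\1` is not a pattern — it's the concrete string captured by group 1, re-applied verbatim.
With a single group, `findall` returns only what that group captured — 4 items.

['8', '9', '9', '3']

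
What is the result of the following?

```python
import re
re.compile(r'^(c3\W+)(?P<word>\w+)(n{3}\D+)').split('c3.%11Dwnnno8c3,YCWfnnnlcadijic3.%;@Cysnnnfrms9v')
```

['', 'c3.%', '11Dw', 'nnno', '8c3,YCWfnnnlcadijic3.%;@Cysnnnfrms9v']

`re.split` interleaves the captured-group text with the surrounding fragments.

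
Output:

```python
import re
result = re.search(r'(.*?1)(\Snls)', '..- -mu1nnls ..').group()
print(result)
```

..- -mu1nnls

The pattern matches zero or more of any character (lazy), then the literal '1' (captured); then a non-whitespace character, then the literal 'nls' (captured).
The match spans [0:12] → '..- -mu1nnls'.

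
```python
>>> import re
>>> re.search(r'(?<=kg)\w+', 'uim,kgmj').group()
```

'mj'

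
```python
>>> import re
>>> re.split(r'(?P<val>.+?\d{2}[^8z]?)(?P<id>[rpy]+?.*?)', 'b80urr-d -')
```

['', 'b80u', 'r', 'r-d -']

Pattern: one or more of any character (lazy), then exactly 2 of a digit, then optionally any character except [8z] (captured as 'val'); then one or more of one of [rpy] (lazy), then zero or more of any character (lazy) (captured as 'id').
Matches to split on: at [0:5] → 'b80ur'.
Because the pattern has a capturing group, `split` also inserts each captured text between the pieces.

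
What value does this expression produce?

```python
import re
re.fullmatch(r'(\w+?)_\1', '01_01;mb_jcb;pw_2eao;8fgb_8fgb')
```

None

`re.fullmatch` requires the pattern to consume the entire string.
Here the string isn't matched end-to-end, so the call returns None.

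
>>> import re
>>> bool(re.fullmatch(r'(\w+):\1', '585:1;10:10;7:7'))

`re.fullmatch` is like wrapping the pattern in `^…$` (in single-line mode).
Here the pattern can't cover the whole string, so the call returns None, and `bool(None)` is False.

False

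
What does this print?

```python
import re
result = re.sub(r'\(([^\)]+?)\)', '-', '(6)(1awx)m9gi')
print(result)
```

Matches: at [0:3] → '(6)'; at [3:9] → '(1awx)'.
Every occurrence is swapped for '-'.

--m9gi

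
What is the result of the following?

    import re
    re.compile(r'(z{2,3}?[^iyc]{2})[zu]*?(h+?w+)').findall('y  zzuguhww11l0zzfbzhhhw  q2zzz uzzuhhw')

Pattern: 2 to 3 of the literal 'z' (lazy), then exactly 2 of any character except [iyc] (captured); then zero or more of one of [zu] (lazy); then one or more of a literal 'h' (lazy), then one or more of a literal 'w' (captured).
A non-greedy quantifier consumes as few characters as it can — just enough that the remainder of the pattern still matches from where it stops; whatever follows it matches normally.
Scanning left to right: at [3:11] match 'zzuguhww', groups = ('zzug', 'hww'); at [15:24] match 'zzfbzhhhw', groups = ('zzfb', 'hhhw'); at [28:39] match 'zzz uzzuhhw', groups = ('zzz ', 'hhw').
Multiple groups make `findall` return tuples — one 2-tuple for each match.

[('zzug', 'hww'), ('zzfb', 'hhhw'), ('zzz ', 'hhw')]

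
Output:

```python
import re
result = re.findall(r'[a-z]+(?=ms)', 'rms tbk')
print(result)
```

['r']

The positive lookaround only admits positions where the adjacent text matches; those characters stay outside the span.
Walking the string: at [0:1] → 'r'.
Since nothing is captured, `findall` lists the 1 matched substring directly.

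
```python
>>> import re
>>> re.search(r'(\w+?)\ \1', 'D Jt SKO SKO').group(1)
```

After group 1 captures some text, `\1` only succeeds where that same text appears again.
`search` walks the string left to right and returns the first match it finds.
The match spans [5:12] → 'SKO SKO'.
Captured: group 1 = 'SKO'.

'SKO'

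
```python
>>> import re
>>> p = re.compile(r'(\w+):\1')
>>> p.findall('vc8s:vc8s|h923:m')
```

`\1` is not a pattern — it's the concrete string captured by group 1, re-applied verbatim.
One capturing group, so `findall` returns just the captured substring from the one match — 1 in all.

['vc8s']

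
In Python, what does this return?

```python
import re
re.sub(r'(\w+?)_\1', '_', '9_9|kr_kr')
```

'_|_'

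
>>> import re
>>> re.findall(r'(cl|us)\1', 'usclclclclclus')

A backreference is literal: `\1` must see the identical characters the first group matched.
Walking the string: at [2:6] match 'clcl', group 1 = 'cl'; at [6:10] match 'clcl', group 1 = 'cl'.
One capturing group, so `findall` returns just the captured substring from each match — 2 in all.

['cl', 'cl']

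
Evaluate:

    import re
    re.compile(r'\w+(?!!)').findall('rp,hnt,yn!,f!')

['rp', 'hnt', 'y']

Because the assertion is negative and zero-width, positions next to the forbidden text are skipped.
Walking the string: at [0:2] → 'rp'; at [3:6] → 'hnt'; at [7:8] → 'y'.
No capturing groups, so `findall` returns the 3 full match strings.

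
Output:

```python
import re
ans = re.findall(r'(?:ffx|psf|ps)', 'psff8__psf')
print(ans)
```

Alternation isn't longest-match — the leftmost alternative that fits at this position is chosen.
Walking the string: at [0:3] → 'psf'; at [7:10] → 'psf'.
Since nothing is captured, `findall` lists the 2 matched substrings directly.

['psf', 'psf']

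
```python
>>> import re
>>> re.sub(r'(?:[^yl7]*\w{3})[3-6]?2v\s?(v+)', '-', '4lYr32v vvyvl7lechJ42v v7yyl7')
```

'-yvl7l-7yyl7'

Pattern: zero or more of any character except [yl7], then exactly 3 of a word character (non-capturing group); then optionally a character in [3-6], then the literal '2v', then optionally whitespace; then one or more of a literal 'v' (captured).
`sub` substitutes '-' at each match site.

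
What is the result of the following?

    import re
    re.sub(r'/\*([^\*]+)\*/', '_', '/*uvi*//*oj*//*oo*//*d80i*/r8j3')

'____r8j3'

`sub` substitutes '_' at each match site.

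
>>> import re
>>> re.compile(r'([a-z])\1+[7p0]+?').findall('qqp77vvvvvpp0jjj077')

['q', 'v', 'j']

`\1` is not a pattern — it's the concrete string captured by group 1, re-applied verbatim.
Matches: at [0:3] match 'qqp', group 1 = 'q'; at [5:11] match 'vvvvvp', group 1 = 'v'; at [13:17] match 'jjj0', group 1 = 'j'.
With a single group, `findall` returns only what that group captured — 3 items.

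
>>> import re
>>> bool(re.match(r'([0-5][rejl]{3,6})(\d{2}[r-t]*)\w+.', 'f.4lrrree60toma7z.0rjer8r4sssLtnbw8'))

False

The pattern matches a character in [0-5], then 3 to 6 of one of [rejl] (captured); then exactly 2 of a digit, then zero or more of a character in [r-t] (captured); then one or more of a word character, then any character.
`re.match` won't scan ahead — the pattern has to work from the very first character.
Here the string doesn't start with a match, so the call returns None, and `bool(None)` is False.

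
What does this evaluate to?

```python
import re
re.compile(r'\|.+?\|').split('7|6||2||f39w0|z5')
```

['7', '', '', 'z5']

A non-greedy quantifier consumes as few characters as it can — just enough that the remainder of the pattern still matches from where it stops; whatever follows it matches normally.
Matches to split on: at [1:4] → '|6|'; at [4:7] → '|2|'; at [7:14] → '|f39w0|'.
Splitting on the pattern gives 4 pieces.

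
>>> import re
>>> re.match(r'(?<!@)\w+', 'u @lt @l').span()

(0, 1)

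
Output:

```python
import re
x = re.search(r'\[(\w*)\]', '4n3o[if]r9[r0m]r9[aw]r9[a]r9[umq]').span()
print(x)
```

(4, 8)

`search` walks the string left to right and returns the first match it finds.
The match spans [4:8] → '[if]'.
Captured: group 1 = 'if'.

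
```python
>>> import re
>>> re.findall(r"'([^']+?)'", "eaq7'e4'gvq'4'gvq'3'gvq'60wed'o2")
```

['e4', '4', '3', '60wed']

With a single group, `findall` returns only what that group captured — 4 items.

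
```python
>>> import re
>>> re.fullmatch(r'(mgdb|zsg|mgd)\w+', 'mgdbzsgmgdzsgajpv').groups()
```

('mgdb',)

Branches in `(...|...)` are attempted left-to-right; the first branch that allows the whole pattern to succeed is taken.
For `fullmatch`, every character of the input must be accounted for by the pattern.
The match spans [0:17] → 'mgdbzsgmgdzsgajpv'.
Captured: group 1 = 'mgdb'.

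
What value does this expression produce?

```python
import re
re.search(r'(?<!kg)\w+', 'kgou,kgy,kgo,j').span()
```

A negative assertion filters positions out without eating any characters.
`re.search` scans for the first position where the pattern succeeds.
The match spans [0:4] → 'kgou'.

(0, 4)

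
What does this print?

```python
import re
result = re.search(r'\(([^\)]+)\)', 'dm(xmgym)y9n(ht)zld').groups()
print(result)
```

('xmgym',)

The match spans [2:9] → '(xmgym)'.
Captured: group 1 = 'xmgym'.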